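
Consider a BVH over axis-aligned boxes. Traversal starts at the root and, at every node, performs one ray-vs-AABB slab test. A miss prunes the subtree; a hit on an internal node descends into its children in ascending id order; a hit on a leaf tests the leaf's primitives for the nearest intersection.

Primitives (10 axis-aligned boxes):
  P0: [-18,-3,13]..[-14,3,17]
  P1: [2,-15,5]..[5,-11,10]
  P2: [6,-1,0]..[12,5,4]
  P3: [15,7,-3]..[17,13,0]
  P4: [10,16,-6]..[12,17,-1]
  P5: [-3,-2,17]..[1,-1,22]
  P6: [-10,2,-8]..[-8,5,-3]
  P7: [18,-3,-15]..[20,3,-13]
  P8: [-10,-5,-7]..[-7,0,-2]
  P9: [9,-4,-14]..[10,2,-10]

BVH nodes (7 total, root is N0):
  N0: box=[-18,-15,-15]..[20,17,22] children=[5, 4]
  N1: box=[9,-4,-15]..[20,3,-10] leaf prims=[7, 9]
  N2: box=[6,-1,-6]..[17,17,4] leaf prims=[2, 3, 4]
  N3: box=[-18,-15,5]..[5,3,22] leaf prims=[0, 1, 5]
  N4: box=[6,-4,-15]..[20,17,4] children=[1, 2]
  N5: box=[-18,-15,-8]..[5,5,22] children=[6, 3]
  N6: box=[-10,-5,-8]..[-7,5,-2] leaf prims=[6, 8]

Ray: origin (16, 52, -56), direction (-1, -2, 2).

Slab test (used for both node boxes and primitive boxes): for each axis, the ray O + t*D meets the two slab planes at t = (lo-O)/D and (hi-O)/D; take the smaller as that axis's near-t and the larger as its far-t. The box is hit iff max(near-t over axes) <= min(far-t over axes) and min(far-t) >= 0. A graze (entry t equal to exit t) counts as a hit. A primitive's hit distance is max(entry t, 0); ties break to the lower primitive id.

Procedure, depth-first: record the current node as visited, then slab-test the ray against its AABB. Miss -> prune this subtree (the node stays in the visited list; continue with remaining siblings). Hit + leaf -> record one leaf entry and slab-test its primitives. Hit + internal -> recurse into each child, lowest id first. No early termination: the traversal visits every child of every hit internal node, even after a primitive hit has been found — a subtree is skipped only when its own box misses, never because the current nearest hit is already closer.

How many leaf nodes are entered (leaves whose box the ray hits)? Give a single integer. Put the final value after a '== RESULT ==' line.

Trace the traversal:
N0 x:[-4,34] y:[35/2,67/2] z:[41/2,39] -> hit [41/2,67/2], descend [4, 5]
  N4 x:[-4,10] y:[35/2,28] z:[41/2,30] -> miss, prune
  N5 x:[11,34] y:[47/2,67/2] z:[24,39] -> hit [24,67/2], descend [3, 6]
    N3 x:[11,34] y:[49/2,67/2] z:[61/2,39] -> hit [61/2,67/2] leaf, test {P0(miss), P1(miss), P5(miss)}
    N6 x:[23,26] y:[47/2,57/2] z:[24,27] -> hit [24,26] leaf, test {P6@t=24, P8@t=26}

Visited [0, 4, 5, 3, 6]. Tests: 5 box, 2 leaf. Nearest: P6.

== RESULT ==
2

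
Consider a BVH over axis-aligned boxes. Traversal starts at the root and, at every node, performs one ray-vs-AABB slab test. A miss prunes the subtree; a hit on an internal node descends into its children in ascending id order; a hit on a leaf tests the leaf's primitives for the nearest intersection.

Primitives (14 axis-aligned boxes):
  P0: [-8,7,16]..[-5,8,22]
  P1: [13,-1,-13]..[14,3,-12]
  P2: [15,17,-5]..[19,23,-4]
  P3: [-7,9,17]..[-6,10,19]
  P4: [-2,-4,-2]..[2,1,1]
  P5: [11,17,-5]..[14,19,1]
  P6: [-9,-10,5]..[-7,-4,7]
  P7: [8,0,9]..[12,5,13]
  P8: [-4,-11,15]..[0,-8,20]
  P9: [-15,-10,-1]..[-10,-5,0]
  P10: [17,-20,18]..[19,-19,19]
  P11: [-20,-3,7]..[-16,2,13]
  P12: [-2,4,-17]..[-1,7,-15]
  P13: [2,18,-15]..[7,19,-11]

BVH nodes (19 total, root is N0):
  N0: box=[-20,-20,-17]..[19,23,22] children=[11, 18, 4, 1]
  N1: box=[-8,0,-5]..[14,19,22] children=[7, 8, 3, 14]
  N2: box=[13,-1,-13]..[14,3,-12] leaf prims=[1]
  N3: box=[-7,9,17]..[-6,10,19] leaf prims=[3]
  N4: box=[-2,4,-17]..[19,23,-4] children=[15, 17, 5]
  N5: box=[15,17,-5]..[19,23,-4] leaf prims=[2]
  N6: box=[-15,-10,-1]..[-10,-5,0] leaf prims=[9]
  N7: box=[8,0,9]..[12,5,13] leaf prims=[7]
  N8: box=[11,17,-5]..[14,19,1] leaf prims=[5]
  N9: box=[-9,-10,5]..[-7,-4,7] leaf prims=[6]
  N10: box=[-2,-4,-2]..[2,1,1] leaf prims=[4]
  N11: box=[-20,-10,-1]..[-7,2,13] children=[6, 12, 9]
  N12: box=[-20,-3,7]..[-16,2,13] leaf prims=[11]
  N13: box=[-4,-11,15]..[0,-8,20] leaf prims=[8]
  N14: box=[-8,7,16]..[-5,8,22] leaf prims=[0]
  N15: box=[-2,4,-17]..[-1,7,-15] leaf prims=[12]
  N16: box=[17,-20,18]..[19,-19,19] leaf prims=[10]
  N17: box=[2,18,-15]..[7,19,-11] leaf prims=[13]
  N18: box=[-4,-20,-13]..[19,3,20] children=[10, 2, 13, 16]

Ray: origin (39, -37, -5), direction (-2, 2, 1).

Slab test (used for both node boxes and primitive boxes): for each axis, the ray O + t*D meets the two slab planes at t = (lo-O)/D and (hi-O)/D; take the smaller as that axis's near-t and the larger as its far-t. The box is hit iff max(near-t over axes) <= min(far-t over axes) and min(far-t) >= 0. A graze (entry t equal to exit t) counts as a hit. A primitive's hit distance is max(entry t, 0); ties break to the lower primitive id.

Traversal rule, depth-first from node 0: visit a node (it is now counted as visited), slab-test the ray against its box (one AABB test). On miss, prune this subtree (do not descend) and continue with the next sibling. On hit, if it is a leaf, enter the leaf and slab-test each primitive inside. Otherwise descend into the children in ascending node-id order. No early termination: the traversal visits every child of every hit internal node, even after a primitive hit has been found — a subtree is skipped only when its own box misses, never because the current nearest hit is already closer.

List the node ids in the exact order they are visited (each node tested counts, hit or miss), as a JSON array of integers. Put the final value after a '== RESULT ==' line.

Trace the traversal:
N0 x:[10,59/2] y:[17/2,30] z:[-12,27] -> hit [10,27], descend [1, 4, 11, 18]
  N1 x:[25/2,47/2] y:[37/2,28] z:[0,27] -> hit [37/2,47/2], descend [3, 7, 8, 14]
    N3 x:[45/2,23] y:[23,47/2] z:[22,24] -> hit [23,23] leaf, test {P3@t=23}
    N7 x:[27/2,31/2] y:[37/2,21] z:[14,18] -> miss, prune
    N8 x:[25/2,14] y:[27,28] z:[0,6] -> miss, prune
    N14 x:[22,47/2] y:[22,45/2] z:[21,27] -> hit [22,45/2] leaf, test {P0@t=22}
  N4 x:[10,41/2] y:[41/2,30] z:[-12,1] -> miss, prune
  N11 x:[23,59/2] y:[27/2,39/2] z:[4,18] -> miss, prune
  N18 x:[10,43/2] y:[17/2,20] z:[-8,25] -> hit [10,20], descend [2, 10, 13, 16]
    N2 x:[25/2,13] y:[18,20] z:[-8,-7] -> miss, prune
    N10 x:[37/2,41/2] y:[33/2,19] z:[3,6] -> miss, prune
    N13 x:[39/2,43/2] y:[13,29/2] z:[20,25] -> miss, prune
    N16 x:[10,11] y:[17/2,9] z:[23,24] -> miss, prune

13 AABB tests over nodes [0, 1, 3, 7, 8, 14, 4, 11, 18, 2, 10, 13, 16]; 2 leaves entered; closest P0.

== RESULT ==
[0, 1, 3, 7, 8, 14, 4, 11, 18, 2, 10, 13, 16]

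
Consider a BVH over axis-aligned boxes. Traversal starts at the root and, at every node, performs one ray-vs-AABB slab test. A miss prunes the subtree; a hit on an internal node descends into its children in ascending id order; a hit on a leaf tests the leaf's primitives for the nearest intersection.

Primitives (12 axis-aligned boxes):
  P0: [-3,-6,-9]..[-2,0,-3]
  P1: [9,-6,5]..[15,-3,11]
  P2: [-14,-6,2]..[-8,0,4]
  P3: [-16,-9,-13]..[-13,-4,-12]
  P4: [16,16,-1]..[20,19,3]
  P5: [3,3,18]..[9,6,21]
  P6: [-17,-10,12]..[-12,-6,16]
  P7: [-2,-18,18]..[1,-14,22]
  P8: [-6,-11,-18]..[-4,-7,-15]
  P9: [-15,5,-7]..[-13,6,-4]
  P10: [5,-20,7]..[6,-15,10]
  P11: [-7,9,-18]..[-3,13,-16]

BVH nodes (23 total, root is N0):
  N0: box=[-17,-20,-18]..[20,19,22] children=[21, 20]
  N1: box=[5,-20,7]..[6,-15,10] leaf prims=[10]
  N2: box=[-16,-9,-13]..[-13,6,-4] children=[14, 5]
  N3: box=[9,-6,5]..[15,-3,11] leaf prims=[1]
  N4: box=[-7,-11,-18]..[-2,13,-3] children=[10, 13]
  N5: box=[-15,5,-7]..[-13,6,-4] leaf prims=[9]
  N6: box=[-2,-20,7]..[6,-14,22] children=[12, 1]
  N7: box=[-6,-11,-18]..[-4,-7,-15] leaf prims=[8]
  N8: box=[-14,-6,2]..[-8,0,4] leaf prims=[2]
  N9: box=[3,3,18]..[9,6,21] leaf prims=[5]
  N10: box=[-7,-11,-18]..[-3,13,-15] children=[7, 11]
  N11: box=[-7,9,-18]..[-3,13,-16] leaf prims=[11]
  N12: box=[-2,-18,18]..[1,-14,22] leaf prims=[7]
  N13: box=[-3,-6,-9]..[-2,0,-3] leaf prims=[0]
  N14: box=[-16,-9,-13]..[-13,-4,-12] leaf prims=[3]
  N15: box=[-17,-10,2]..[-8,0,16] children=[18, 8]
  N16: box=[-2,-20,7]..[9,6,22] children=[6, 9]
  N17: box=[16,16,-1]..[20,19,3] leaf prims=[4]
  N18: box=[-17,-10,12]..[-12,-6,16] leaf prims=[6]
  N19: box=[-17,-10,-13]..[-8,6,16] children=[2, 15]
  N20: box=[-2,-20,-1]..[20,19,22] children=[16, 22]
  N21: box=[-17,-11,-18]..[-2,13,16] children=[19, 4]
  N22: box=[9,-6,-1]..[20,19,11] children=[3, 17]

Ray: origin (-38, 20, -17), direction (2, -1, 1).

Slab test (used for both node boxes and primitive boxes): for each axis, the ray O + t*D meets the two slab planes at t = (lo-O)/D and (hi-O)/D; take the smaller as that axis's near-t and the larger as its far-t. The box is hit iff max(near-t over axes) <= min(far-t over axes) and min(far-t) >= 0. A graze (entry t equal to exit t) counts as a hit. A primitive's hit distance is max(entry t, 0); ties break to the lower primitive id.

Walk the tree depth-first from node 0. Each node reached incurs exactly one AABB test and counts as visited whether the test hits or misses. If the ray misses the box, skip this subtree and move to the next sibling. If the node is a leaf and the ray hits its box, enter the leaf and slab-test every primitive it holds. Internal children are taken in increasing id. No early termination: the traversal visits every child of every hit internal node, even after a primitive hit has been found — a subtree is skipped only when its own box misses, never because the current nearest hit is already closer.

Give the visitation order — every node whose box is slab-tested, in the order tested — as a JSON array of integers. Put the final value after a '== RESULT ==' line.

Traverse from the root:
N0 x:[21/2,29] y:[1,40] z:[-1,39] -> hit [21/2,29], descend [20, 21]
  N20 x:[18,29] y:[1,40] z:[16,39] -> hit [18,29], descend [16, 22]
    N16 x:[18,47/2] y:[14,40] z:[24,39] -> miss, prune
    N22 x:[47/2,29] y:[1,26] z:[16,28] -> hit [47/2,26], descend [3, 17]
      N3 x:[47/2,53/2] y:[23,26] z:[22,28] -> hit [47/2,26] leaf, test {P1@t=47/2}
      N17 x:[27,29] y:[1,4] z:[16,20] -> miss, prune
  N21 x:[21/2,18] y:[7,31] z:[-1,33] -> hit [21/2,18], descend [4, 19]
    N4 x:[31/2,18] y:[7,31] z:[-1,14] -> miss, prune
    N19 x:[21/2,15] y:[14,30] z:[4,33] -> hit [14,15], descend [2, 15]
      N2 x:[11,25/2] y:[14,29] z:[4,13] -> miss, prune
      N15 x:[21/2,15] y:[20,30] z:[19,33] -> miss, prune

11 AABB tests over nodes [0, 20, 16, 22, 3, 17, 21, 4, 19, 2, 15]; 1 leaf entered; closest P1.

== RESULT ==
[0, 20, 16, 22, 3, 17, 21, 4, 19, 2, 15]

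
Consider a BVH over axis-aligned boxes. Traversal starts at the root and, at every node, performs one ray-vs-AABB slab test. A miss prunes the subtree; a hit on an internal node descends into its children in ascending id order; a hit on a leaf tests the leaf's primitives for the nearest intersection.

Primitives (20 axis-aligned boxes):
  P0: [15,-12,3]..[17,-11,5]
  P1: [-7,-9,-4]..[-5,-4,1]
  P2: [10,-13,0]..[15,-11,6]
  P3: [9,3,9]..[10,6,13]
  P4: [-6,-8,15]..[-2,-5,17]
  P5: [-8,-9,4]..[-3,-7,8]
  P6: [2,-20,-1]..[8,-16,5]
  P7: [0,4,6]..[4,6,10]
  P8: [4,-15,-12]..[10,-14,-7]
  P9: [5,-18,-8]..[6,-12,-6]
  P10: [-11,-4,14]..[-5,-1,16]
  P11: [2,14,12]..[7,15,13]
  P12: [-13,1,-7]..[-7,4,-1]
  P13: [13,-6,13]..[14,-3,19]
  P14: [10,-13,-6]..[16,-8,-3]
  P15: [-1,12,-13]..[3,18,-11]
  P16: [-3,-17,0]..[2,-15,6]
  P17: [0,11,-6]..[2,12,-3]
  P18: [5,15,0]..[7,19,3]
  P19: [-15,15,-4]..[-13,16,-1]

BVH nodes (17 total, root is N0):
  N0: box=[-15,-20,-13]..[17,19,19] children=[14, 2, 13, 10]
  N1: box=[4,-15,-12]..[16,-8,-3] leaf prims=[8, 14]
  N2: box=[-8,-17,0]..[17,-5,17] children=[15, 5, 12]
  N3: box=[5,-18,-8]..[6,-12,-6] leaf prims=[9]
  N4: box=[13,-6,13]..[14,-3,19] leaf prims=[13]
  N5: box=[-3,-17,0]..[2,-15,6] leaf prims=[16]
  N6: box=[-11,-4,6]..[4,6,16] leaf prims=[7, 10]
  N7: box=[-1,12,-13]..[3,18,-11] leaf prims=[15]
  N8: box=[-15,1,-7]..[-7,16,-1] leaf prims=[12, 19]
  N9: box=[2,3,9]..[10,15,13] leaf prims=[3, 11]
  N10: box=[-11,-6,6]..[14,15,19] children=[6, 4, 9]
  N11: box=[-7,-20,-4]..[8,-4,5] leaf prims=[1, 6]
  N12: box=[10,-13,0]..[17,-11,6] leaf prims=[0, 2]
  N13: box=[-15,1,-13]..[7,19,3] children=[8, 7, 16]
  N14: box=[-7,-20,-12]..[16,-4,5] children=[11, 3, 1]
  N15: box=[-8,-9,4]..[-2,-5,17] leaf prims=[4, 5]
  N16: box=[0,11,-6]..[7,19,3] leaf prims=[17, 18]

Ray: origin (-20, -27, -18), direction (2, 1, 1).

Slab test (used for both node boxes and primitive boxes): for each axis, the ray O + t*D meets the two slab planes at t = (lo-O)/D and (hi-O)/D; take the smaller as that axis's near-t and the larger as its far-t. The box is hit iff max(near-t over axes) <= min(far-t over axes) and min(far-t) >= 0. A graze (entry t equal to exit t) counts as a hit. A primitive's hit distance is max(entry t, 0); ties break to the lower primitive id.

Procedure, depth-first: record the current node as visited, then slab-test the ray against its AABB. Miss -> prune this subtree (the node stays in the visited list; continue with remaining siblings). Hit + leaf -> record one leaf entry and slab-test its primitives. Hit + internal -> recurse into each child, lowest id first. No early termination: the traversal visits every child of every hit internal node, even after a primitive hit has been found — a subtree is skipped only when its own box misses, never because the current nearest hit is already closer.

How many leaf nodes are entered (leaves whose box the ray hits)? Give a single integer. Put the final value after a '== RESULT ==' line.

Walk:
N0 x:[5/2,37/2] y:[7,46] z:[5,37] -> hit [7,37/2], descend [2, 10, 13, 14]
  N2 x:[6,37/2] y:[10,22] z:[18,35] -> hit [18,37/2], descend [5, 12, 15]
    N5 x:[17/2,11] y:[10,12] z:[18,24] -> miss, prune
    N12 x:[15,37/2] y:[14,16] z:[18,24] -> miss, prune
    N15 x:[6,9] y:[18,22] z:[22,35] -> miss, prune
  N10 x:[9/2,17] y:[21,42] z:[24,37] -> miss, prune
  N13 x:[5/2,27/2] y:[28,46] z:[5,21] -> miss, prune
  N14 x:[13/2,18] y:[7,23] z:[6,23] -> hit [7,18], descend [1, 3, 11]
    N1 x:[12,18] y:[12,19] z:[6,15] -> hit [12,15] leaf, test {P8(miss), P14@t=15}
    N3 x:[25/2,13] y:[9,15] z:[10,12] -> miss, prune
    N11 x:[13/2,14] y:[7,23] z:[14,23] -> hit [14,14] leaf, test {P1(miss), P6(miss)}

Summary -> nodes [0, 2, 5, 12, 15, 10, 13, 14, 1, 3, 11]; box-tests=11; leaf-entries=2; first=P14

== RESULT ==
2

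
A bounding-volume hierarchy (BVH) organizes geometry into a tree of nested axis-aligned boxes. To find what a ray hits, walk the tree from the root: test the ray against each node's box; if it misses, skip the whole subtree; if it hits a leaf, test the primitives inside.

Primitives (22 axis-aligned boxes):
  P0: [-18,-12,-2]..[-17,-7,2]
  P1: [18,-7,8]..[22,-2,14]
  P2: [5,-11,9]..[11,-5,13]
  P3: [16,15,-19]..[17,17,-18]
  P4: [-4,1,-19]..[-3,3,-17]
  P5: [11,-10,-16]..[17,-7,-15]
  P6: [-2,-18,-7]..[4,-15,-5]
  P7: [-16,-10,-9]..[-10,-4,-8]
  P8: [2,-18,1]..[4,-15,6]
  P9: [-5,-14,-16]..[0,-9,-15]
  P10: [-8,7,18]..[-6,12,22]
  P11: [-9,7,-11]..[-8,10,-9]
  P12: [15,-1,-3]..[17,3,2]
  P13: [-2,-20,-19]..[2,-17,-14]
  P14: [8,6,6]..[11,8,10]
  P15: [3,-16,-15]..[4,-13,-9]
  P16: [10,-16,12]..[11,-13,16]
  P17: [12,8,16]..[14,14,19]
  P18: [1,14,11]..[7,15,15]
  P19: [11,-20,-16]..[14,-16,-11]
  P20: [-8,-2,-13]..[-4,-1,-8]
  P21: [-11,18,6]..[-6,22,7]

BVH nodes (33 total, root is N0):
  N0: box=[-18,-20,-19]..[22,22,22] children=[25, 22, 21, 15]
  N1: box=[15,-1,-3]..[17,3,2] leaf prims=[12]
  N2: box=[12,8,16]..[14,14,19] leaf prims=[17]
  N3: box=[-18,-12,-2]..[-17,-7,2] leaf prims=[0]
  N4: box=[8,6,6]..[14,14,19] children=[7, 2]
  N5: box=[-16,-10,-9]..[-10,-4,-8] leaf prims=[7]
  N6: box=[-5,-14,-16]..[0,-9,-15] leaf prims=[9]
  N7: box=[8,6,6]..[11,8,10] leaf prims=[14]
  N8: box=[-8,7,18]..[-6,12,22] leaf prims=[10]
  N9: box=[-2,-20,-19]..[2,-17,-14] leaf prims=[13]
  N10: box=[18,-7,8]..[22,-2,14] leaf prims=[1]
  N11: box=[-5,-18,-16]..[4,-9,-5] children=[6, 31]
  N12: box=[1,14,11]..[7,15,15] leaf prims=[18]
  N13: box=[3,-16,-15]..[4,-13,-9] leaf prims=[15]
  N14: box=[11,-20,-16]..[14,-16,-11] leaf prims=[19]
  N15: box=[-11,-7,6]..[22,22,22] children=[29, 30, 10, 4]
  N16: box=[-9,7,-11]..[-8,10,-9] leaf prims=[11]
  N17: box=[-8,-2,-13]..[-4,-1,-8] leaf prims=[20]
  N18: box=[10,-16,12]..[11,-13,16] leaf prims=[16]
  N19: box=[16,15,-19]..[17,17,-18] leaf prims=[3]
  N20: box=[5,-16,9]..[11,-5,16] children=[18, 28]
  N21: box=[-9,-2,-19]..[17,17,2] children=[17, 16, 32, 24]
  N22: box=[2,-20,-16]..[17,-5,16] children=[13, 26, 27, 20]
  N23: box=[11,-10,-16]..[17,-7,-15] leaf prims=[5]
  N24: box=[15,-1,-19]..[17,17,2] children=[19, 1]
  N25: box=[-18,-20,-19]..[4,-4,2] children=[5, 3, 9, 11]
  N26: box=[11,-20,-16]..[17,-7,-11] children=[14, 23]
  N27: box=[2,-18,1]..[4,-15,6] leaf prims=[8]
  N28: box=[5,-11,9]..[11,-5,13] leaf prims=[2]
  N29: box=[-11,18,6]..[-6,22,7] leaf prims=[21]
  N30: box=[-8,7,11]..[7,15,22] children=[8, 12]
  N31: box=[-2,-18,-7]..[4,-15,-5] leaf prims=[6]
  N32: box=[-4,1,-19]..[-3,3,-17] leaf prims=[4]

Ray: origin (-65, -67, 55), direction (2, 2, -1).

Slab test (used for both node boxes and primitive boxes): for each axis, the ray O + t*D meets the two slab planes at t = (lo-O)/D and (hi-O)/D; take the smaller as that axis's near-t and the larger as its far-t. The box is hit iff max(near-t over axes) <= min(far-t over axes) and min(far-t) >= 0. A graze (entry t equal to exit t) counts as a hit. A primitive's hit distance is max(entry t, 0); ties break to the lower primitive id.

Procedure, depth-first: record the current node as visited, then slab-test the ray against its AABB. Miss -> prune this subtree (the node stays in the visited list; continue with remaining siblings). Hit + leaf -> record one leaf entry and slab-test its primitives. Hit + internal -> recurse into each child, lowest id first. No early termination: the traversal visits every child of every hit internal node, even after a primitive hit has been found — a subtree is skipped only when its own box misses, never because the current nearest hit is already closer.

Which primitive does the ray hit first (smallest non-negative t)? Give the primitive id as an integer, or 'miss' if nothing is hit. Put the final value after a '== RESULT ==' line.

Traverse from the root:
N0 x:[47/2,87/2] y:[47/2,89/2] z:[33,74] -> hit [33,87/2], descend [15, 21, 22, 25]
  N15 x:[27,87/2] y:[30,89/2] z:[33,49] -> hit [33,87/2], descend [4, 10, 29, 30]
    N4 x:[73/2,79/2] y:[73/2,81/2] z:[36,49] -> hit [73/2,79/2], descend [2, 7]
      N2 x:[77/2,79/2] y:[75/2,81/2] z:[36,39] -> hit [77/2,39] leaf, test {P17@t=77/2}
      N7 x:[73/2,38] y:[73/2,75/2] z:[45,49] -> miss, prune
    N10 x:[83/2,87/2] y:[30,65/2] z:[41,47] -> miss, prune
    N29 x:[27,59/2] y:[85/2,89/2] z:[48,49] -> miss, prune
    N30 x:[57/2,36] y:[37,41] z:[33,44] -> miss, prune
  N21 x:[28,41] y:[65/2,42] z:[53,74] -> miss, prune
  N22 x:[67/2,41] y:[47/2,31] z:[39,71] -> miss, prune
  N25 x:[47/2,69/2] y:[47/2,63/2] z:[53,74] -> miss, prune

order=[0, 15, 4, 2, 7, 10, 29, 30, 21, 22, 25]  |boxes|=11  |leaves|=1  hit=P17

== RESULT ==
17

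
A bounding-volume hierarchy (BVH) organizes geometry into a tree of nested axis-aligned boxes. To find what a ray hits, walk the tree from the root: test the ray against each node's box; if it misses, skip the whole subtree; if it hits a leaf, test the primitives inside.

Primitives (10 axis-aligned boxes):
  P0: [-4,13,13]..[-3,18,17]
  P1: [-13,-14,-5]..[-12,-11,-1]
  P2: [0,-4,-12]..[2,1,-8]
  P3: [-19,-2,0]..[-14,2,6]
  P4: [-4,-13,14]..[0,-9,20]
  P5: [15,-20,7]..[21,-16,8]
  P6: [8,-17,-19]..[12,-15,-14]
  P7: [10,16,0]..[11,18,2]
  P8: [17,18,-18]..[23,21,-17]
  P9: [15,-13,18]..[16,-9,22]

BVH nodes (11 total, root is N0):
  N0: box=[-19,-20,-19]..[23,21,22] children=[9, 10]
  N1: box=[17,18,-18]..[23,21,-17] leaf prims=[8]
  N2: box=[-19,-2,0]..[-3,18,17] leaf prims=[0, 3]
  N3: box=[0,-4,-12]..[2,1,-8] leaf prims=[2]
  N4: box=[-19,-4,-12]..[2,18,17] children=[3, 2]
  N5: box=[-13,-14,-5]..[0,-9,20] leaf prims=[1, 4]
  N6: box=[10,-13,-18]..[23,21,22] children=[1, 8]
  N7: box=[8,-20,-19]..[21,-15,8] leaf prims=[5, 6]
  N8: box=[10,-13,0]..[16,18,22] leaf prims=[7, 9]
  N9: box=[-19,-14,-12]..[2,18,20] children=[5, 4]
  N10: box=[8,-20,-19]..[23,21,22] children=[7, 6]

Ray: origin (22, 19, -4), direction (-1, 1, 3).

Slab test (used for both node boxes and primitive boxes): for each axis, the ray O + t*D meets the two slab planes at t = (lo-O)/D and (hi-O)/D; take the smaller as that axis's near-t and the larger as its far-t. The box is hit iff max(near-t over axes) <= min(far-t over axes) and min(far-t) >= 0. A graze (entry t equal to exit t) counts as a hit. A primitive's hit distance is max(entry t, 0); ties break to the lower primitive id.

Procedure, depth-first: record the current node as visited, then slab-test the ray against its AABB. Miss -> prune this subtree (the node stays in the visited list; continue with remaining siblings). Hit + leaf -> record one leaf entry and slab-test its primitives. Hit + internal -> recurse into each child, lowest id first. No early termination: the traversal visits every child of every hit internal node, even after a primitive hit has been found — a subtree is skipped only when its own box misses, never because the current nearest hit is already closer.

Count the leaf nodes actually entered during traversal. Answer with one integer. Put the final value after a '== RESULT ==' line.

Trace the traversal:
N0 x:[-1,41] y:[-39,2] z:[-5,26/3] -> hit [-1,2], descend [9, 10]
  N9 x:[20,41] y:[-33,-1] z:[-8/3,8] -> miss, prune
  N10 x:[-1,14] y:[-39,2] z:[-5,26/3] -> hit [-1,2], descend [6, 7]
    N6 x:[-1,12] y:[-32,2] z:[-14/3,26/3] -> hit [-1,2], descend [1, 8]
      N1 x:[-1,5] y:[-1,2] z:[-14/3,-13/3] -> miss, prune
      N8 x:[6,12] y:[-32,-1] z:[4/3,26/3] -> miss, prune
    N7 x:[1,14] y:[-39,-34] z:[-5,4] -> miss, prune

Summary -> nodes [0, 9, 10, 6, 1, 8, 7]; box-tests=7; leaf-entries=0; first=miss

== RESULT ==
0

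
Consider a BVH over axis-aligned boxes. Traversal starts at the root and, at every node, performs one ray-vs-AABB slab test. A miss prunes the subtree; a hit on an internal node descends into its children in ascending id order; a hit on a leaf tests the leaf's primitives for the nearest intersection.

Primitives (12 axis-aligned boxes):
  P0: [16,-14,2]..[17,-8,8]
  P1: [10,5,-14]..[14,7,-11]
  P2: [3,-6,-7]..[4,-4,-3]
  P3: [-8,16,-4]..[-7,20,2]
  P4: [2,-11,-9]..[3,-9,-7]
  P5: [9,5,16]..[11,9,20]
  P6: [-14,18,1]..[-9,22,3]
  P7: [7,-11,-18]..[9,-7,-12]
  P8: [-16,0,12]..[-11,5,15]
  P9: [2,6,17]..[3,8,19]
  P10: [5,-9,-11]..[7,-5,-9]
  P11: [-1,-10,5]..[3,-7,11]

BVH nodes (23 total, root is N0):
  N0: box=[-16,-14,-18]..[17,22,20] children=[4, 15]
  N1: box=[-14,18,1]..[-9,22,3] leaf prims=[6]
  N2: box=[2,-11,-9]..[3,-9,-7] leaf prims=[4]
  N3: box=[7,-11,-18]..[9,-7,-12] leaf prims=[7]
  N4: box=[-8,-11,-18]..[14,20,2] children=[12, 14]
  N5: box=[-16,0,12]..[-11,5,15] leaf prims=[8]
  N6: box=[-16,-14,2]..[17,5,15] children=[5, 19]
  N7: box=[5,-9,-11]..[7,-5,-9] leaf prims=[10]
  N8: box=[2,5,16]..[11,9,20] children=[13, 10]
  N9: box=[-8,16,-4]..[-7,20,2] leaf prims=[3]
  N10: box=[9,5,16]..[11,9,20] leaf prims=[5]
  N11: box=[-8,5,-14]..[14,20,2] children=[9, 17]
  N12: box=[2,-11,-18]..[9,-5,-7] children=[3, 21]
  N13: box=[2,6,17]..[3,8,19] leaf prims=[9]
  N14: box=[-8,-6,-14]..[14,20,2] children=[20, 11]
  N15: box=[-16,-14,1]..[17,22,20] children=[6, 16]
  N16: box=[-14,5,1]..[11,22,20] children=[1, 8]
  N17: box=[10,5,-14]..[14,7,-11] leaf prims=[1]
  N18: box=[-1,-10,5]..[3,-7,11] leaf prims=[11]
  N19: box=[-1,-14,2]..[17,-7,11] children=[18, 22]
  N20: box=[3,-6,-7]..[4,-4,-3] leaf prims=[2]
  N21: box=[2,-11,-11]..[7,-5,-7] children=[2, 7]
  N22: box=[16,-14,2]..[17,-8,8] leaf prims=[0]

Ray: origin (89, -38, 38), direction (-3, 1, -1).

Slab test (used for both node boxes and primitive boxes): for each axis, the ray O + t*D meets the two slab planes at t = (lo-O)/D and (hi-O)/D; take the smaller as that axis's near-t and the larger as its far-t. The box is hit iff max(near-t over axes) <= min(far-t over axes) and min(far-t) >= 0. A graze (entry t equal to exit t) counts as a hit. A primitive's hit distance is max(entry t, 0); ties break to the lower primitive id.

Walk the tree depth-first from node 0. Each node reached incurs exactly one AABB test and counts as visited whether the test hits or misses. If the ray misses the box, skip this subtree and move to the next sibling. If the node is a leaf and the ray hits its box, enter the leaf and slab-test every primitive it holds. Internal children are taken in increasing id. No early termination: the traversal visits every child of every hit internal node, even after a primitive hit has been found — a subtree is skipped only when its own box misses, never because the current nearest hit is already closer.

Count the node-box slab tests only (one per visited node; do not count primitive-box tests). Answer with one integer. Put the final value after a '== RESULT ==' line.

Walk:
N0 x:[24,35] y:[24,60] z:[18,56] -> hit [24,35], descend [4, 15]
  N4 x:[25,97/3] y:[27,58] z:[36,56] -> miss, prune
  N15 x:[24,35] y:[24,60] z:[18,37] -> hit [24,35], descend [6, 16]
    N6 x:[24,35] y:[24,43] z:[23,36] -> hit [24,35], descend [5, 19]
      N5 x:[100/3,35] y:[38,43] z:[23,26] -> miss, prune
      N19 x:[24,30] y:[24,31] z:[27,36] -> hit [27,30], descend [18, 22]
        N18 x:[86/3,30] y:[28,31] z:[27,33] -> hit [86/3,30] leaf, test {P11@t=86/3}
        N22 x:[24,73/3] y:[24,30] z:[30,36] -> miss, prune
    N16 x:[26,103/3] y:[43,60] z:[18,37] -> miss, prune

9 AABB tests over nodes [0, 4, 15, 6, 5, 19, 18, 22, 16]; 1 leaf entered; closest P11.

== RESULT ==
9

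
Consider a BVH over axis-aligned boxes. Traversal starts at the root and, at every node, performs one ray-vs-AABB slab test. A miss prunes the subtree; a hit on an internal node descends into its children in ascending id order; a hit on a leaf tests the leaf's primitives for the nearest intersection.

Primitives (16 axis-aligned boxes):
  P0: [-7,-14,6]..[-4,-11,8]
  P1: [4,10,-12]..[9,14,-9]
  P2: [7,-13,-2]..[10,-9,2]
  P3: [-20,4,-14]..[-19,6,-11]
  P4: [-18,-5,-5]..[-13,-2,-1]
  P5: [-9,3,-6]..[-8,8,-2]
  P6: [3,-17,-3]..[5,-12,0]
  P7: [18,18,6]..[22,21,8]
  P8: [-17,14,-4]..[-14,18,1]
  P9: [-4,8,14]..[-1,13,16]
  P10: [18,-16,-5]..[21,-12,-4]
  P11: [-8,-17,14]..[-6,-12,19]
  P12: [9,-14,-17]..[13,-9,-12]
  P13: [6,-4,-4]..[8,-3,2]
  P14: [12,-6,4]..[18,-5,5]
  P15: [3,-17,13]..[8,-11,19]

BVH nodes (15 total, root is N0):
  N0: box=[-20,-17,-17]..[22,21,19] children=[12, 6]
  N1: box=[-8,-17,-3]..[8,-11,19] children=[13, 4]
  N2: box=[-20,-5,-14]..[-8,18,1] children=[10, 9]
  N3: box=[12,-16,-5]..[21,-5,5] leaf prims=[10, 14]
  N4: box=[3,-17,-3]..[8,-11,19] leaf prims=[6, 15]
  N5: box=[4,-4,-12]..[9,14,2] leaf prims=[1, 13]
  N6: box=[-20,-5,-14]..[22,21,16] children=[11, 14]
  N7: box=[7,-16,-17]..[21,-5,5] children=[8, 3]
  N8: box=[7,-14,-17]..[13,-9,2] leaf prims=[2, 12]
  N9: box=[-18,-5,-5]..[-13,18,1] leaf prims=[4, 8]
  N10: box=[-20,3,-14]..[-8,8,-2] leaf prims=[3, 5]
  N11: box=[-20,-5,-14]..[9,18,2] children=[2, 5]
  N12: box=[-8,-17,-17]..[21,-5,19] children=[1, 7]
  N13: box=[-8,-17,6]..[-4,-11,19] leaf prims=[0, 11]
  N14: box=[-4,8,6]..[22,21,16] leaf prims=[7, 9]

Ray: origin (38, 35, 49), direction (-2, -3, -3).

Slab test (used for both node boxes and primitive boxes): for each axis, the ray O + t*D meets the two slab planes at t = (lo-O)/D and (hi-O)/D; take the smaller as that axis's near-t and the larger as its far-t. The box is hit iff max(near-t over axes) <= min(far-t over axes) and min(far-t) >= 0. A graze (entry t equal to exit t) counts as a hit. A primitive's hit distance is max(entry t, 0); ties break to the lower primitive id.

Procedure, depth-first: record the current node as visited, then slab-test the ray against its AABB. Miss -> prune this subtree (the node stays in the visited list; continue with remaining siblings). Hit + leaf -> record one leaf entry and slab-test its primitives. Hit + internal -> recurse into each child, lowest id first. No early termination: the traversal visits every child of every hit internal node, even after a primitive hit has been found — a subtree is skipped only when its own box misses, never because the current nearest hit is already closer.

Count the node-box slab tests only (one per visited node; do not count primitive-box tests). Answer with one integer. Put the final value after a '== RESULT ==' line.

Walk:
N0 x:[8,29] y:[14/3,52/3] z:[10,22] -> hit [10,52/3], descend [6, 12]
  N6 x:[8,29] y:[14/3,40/3] z:[11,21] -> hit [11,40/3], descend [11, 14]
    N11 x:[29/2,29] y:[17/3,40/3] z:[47/3,21] -> miss, prune
    N14 x:[8,21] y:[14/3,9] z:[11,43/3] -> miss, prune
  N12 x:[17/2,23] y:[40/3,52/3] z:[10,22] -> hit [40/3,52/3], descend [1, 7]
    N1 x:[15,23] y:[46/3,52/3] z:[10,52/3] -> hit [46/3,52/3], descend [4, 13]
      N4 x:[15,35/2] y:[46/3,52/3] z:[10,52/3] -> hit [46/3,52/3] leaf, test {P6@t=33/2, P15(miss)}
      N13 x:[21,23] y:[46/3,52/3] z:[10,43/3] -> miss, prune
    N7 x:[17/2,31/2] y:[40/3,17] z:[44/3,22] -> hit [44/3,31/2], descend [3, 8]
      N3 x:[17/2,13] y:[40/3,17] z:[44/3,18] -> miss, prune
      N8 x:[25/2,31/2] y:[44/3,49/3] z:[47/3,22] -> miss, prune

Visited [0, 6, 11, 14, 12, 1, 4, 13, 7, 3, 8]. Tests: 11 box, 1 leaf. Nearest: P6.

== RESULT ==
11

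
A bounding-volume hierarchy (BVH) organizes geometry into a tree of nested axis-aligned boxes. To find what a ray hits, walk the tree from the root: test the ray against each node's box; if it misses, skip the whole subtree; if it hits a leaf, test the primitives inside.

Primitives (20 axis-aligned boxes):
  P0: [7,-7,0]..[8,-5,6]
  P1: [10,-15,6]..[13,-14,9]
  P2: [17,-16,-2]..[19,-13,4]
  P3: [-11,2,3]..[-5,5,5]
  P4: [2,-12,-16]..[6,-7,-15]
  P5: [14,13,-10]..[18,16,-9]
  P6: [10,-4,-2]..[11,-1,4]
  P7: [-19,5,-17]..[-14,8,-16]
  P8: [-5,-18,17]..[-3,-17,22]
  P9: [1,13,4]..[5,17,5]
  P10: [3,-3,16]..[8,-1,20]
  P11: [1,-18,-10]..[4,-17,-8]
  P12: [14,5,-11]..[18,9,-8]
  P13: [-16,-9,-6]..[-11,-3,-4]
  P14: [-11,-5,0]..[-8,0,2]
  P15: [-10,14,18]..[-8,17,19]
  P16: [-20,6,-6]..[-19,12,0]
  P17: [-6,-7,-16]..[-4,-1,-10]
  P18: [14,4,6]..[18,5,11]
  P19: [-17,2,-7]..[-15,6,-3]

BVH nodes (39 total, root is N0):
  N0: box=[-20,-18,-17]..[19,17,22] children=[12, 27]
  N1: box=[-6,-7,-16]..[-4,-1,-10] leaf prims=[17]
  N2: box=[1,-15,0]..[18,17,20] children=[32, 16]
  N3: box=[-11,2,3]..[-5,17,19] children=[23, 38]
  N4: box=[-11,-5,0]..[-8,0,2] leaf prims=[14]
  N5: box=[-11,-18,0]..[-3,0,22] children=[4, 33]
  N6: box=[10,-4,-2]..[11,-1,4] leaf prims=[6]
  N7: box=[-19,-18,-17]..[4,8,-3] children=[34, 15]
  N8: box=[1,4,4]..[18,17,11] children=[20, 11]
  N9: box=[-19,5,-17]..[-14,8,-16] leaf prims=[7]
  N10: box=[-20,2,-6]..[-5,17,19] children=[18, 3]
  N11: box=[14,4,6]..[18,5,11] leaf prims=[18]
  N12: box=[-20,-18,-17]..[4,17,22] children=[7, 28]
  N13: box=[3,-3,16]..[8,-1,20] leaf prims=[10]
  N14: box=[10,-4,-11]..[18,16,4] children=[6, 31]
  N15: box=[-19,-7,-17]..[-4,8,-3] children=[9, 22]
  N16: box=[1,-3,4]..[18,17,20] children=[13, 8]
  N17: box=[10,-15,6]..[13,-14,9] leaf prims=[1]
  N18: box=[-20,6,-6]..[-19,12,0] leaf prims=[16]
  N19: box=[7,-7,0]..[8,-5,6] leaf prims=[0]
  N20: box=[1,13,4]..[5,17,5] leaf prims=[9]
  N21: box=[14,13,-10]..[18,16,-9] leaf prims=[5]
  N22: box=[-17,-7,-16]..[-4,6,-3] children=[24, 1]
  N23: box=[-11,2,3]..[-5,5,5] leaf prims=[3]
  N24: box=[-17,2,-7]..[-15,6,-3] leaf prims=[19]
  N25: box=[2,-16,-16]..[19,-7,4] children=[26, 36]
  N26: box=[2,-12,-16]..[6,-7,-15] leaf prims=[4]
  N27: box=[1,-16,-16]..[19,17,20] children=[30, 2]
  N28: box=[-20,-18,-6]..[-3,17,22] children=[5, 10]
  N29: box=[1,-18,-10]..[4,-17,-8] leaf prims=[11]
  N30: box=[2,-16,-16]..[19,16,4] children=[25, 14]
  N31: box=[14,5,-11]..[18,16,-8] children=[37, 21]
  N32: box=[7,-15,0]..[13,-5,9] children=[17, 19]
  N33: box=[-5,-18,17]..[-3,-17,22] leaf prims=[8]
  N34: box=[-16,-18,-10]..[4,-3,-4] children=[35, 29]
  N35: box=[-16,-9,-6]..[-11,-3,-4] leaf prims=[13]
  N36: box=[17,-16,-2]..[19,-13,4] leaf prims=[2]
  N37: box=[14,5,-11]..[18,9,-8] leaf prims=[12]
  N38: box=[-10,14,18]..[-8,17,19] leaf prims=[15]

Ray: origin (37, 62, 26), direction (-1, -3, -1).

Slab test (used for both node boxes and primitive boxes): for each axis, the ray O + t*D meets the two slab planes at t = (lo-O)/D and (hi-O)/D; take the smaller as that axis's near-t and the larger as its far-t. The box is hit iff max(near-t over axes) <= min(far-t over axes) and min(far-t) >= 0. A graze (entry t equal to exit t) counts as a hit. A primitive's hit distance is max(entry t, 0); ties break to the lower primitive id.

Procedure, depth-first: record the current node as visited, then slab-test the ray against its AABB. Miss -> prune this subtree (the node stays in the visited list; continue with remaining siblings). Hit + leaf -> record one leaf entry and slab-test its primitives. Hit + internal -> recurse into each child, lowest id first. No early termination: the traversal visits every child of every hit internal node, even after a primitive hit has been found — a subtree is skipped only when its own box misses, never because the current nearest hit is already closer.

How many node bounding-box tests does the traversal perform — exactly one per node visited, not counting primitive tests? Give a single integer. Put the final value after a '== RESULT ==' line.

Traverse from the root:
N0 x:[18,57] y:[15,80/3] z:[4,43] -> hit [18,80/3], descend [12, 27]
  N12 x:[33,57] y:[15,80/3] z:[4,43] -> miss, prune
  N27 x:[18,36] y:[15,26] z:[6,42] -> hit [18,26], descend [2, 30]
    N2 x:[19,36] y:[15,77/3] z:[6,26] -> hit [19,77/3], descend [16, 32]
      N16 x:[19,36] y:[15,65/3] z:[6,22] -> hit [19,65/3], descend [8, 13]
        N8 x:[19,36] y:[15,58/3] z:[15,22] -> hit [19,58/3], descend [11, 20]
          N11 x:[19,23] y:[19,58/3] z:[15,20] -> hit [19,58/3] leaf, test {P18@t=19}
          N20 x:[32,36] y:[15,49/3] z:[21,22] -> miss, prune
        N13 x:[29,34] y:[21,65/3] z:[6,10] -> miss, prune
      N32 x:[24,30] y:[67/3,77/3] z:[17,26] -> hit [24,77/3], descend [17, 19]
        N17 x:[24,27] y:[76/3,77/3] z:[17,20] -> miss, prune
        N19 x:[29,30] y:[67/3,23] z:[20,26] -> miss, prune
    N30 x:[18,35] y:[46/3,26] z:[22,42] -> hit [22,26], descend [14, 25]
      N14 x:[19,27] y:[46/3,22] z:[22,37] -> hit [22,22], descend [6, 31]
        N6 x:[26,27] y:[21,22] z:[22,28] -> miss, prune
        N31 x:[19,23] y:[46/3,19] z:[34,37] -> miss, prune
      N25 x:[18,35] y:[23,26] z:[22,42] -> hit [23,26], descend [26, 36]
        N26 x:[31,35] y:[23,74/3] z:[41,42] -> miss, prune
        N36 x:[18,20] y:[25,26] z:[22,28] -> miss, prune

order=[0, 12, 27, 2, 16, 8, 11, 20, 13, 32, 17, 19, 30, 14, 6, 31, 25, 26, 36]  |boxes|=19  |leaves|=1  hit=P18

== RESULT ==
19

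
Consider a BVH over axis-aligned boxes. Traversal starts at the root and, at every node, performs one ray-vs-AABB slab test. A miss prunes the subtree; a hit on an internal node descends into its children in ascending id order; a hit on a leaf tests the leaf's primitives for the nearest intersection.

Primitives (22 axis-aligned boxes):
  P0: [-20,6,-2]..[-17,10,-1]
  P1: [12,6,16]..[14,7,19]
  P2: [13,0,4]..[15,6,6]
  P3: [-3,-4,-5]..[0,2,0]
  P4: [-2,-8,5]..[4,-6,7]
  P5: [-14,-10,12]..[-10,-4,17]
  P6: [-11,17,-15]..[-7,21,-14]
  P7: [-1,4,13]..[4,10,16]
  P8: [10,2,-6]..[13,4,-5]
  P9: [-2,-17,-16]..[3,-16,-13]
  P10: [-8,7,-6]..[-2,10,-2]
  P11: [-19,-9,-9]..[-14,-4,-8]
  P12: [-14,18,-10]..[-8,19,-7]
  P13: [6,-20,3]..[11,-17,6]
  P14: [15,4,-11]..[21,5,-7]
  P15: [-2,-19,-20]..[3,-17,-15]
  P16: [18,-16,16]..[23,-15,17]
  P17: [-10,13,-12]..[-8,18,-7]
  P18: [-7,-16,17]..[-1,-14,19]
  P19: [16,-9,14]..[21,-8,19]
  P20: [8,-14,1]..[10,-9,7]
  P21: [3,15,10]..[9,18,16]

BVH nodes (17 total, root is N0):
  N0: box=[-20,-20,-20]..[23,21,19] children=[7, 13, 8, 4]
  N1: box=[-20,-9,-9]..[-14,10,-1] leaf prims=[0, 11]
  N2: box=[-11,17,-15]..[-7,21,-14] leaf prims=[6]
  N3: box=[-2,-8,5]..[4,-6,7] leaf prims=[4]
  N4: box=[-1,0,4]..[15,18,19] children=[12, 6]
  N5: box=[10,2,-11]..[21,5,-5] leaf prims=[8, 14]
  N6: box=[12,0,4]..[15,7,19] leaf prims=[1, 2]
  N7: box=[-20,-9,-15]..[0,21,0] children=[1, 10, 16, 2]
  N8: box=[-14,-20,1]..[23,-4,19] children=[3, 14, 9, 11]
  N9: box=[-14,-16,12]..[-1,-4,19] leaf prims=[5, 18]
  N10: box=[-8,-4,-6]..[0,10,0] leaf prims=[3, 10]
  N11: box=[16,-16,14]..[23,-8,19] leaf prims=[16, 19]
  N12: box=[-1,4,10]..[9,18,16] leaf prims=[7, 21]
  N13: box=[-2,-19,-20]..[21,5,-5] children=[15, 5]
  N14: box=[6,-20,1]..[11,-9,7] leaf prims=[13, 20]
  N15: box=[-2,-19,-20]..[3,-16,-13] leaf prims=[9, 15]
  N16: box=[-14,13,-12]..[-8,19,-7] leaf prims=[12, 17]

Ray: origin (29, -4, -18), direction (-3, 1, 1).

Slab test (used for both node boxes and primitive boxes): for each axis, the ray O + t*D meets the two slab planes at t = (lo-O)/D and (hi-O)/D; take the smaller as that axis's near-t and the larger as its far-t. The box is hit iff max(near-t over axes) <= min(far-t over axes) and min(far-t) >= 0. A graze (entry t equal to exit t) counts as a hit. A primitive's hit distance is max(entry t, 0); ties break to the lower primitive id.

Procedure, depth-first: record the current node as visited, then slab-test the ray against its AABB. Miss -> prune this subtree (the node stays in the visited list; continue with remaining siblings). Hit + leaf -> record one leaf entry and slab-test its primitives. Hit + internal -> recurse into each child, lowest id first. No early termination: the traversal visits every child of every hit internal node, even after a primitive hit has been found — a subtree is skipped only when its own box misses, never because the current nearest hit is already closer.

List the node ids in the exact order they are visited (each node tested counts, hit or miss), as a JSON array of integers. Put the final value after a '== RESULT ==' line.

Walk:
N0 x:[2,49/3] y:[-16,25] z:[-2,37] -> hit [2,49/3], descend [4, 7, 8, 13]
  N4 x:[14/3,10] y:[4,22] z:[22,37] -> miss, prune
  N7 x:[29/3,49/3] y:[-5,25] z:[3,18] -> hit [29/3,49/3], descend [1, 2, 10, 16]
    N1 x:[43/3,49/3] y:[-5,14] z:[9,17] -> miss, prune
    N2 x:[12,40/3] y:[21,25] z:[3,4] -> miss, prune
    N10 x:[29/3,37/3] y:[0,14] z:[12,18] -> hit [12,37/3] leaf, test {P3(miss), P10@t=12}
    N16 x:[37/3,43/3] y:[17,23] z:[6,11] -> miss, prune
  N8 x:[2,43/3] y:[-16,0] z:[19,37] -> miss, prune
  N13 x:[8/3,31/3] y:[-15,9] z:[-2,13] -> hit [8/3,9], descend [5, 15]
    N5 x:[8/3,19/3] y:[6,9] z:[7,13] -> miss, prune
    N15 x:[26/3,31/3] y:[-15,-12] z:[-2,5] -> miss, prune

Summary -> nodes [0, 4, 7, 1, 2, 10, 16, 8, 13, 5, 15]; box-tests=11; leaf-entries=1; first=P10

== RESULT ==
[0, 4, 7, 1, 2, 10, 16, 8, 13, 5, 15]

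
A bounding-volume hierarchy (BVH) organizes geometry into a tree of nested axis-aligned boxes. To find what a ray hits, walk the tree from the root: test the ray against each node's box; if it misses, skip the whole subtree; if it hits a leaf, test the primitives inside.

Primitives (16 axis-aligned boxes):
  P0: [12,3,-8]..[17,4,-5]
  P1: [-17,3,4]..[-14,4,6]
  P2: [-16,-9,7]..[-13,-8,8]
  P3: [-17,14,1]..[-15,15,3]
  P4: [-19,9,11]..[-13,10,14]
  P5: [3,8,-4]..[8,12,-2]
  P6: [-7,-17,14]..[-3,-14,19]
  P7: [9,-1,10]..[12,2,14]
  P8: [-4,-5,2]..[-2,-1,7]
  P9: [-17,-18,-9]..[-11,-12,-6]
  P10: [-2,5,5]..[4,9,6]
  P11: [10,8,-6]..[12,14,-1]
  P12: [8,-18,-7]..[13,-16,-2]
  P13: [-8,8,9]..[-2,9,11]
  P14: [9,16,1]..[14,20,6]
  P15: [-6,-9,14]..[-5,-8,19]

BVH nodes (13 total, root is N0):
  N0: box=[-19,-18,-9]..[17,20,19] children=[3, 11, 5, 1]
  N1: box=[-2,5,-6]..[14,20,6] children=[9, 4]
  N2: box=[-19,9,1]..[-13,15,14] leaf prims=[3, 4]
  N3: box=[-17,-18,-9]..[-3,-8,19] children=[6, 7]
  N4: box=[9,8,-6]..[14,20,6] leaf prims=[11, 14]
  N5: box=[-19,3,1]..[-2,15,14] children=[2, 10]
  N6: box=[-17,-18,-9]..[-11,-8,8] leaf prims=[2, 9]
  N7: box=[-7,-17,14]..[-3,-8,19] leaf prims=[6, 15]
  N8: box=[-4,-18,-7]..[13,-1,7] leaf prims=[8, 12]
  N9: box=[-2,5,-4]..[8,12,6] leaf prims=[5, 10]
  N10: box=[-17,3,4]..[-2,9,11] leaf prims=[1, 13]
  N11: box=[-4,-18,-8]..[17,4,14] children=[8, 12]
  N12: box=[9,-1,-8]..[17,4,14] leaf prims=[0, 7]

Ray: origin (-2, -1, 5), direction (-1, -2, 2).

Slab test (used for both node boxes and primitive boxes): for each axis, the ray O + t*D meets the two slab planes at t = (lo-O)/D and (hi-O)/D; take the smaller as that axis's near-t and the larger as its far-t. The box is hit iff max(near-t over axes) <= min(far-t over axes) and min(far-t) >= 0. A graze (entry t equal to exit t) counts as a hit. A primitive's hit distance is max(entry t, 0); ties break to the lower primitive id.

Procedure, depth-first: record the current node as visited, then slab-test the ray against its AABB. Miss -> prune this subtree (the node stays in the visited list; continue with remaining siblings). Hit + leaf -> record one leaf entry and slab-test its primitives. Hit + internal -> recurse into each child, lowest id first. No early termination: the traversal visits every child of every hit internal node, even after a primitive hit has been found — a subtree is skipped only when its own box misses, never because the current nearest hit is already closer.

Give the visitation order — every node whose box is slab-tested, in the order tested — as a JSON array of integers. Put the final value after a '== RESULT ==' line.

Walk:
N0 x:[-19,17] y:[-21/2,17/2] z:[-7,7] -> hit [-7,7], descend [1, 3, 5, 11]
  N1 x:[-16,0] y:[-21/2,-3] z:[-11/2,1/2] -> miss, prune
  N3 x:[1,15] y:[7/2,17/2] z:[-7,7] -> hit [7/2,7], descend [6, 7]
    N6 x:[9,15] y:[7/2,17/2] z:[-7,3/2] -> miss, prune
    N7 x:[1,5] y:[7/2,8] z:[9/2,7] -> hit [9/2,5] leaf, test {P6(miss), P15(miss)}
  N5 x:[0,17] y:[-8,-2] z:[-2,9/2] -> miss, prune
  N11 x:[-19,2] y:[-5/2,17/2] z:[-13/2,9/2] -> hit [-5/2,2], descend [8, 12]
    N8 x:[-15,2] y:[0,17/2] z:[-6,1] -> hit [0,1] leaf, test {P8@t=0, P12(miss)}
    N12 x:[-19,-11] y:[-5/2,0] z:[-13/2,9/2] -> miss, prune

order=[0, 1, 3, 6, 7, 5, 11, 8, 12]  |boxes|=9  |leaves|=2  hit=P8

== RESULT ==
[0, 1, 3, 6, 7, 5, 11, 8, 12]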